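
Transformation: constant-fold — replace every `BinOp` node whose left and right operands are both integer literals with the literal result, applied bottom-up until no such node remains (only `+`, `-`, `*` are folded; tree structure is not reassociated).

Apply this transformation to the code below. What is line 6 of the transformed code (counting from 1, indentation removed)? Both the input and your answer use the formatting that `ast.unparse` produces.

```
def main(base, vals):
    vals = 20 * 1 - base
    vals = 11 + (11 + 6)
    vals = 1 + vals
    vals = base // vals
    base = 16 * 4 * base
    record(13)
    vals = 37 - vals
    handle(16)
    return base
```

base = 64 * base

Transformed code:
def main(base, vals):
    vals = 20 - base
    vals = 28
    vals = 1 + vals
    vals = base // vals
    base = 64 * base
    record(13)
    vals = 37 - vals
    handle(16)
    return base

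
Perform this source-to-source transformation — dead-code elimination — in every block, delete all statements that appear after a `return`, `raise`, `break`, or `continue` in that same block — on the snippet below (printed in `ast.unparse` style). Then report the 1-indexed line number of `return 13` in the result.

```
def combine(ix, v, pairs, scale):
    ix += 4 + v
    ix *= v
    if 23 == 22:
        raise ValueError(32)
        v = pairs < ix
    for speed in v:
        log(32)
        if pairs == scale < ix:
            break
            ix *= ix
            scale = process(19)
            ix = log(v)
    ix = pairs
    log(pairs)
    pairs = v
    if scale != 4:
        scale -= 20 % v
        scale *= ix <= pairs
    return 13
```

16

Transformed code:
def combine(ix, v, pairs, scale):
    ix += 4 + v
    ix *= v
    if 23 == 22:
        raise ValueError(32)
    for speed in v:
        log(32)
        if pairs == scale < ix:
            break
    ix = pairs
    log(pairs)
    pairs = v
    if scale != 4:
        scale -= 20 % v
        scale *= ix <= pairs
    return 13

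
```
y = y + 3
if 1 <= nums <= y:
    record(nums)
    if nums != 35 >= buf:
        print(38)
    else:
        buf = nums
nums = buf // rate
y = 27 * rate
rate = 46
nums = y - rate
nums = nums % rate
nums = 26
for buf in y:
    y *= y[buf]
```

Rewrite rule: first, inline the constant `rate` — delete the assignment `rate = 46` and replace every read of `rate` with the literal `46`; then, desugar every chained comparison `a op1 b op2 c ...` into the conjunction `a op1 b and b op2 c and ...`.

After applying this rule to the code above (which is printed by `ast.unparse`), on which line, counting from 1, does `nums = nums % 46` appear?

Transformed code:
y = y + 3
if 1 <= nums and nums <= y:
    record(nums)
    if nums != 35 and 35 >= buf:
        print(38)
    else:
        buf = nums
nums = buf // 46
y = 27 * 46
nums = y - 46
nums = nums % 46
nums = 26
for buf in y:
    y *= y[buf]

11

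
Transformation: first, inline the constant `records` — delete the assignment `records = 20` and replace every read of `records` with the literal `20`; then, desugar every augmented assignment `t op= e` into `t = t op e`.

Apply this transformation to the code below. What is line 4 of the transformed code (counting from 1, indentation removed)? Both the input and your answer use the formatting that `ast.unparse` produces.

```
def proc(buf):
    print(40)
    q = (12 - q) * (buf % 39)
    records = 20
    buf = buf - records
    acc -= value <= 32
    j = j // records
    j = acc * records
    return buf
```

Transformed code:
def proc(buf):
    print(40)
    q = (12 - q) * (buf % 39)
    buf = buf - 20
    acc = acc - (value <= 32)
    j = j // 20
    j = acc * 20
    return buf

buf = buf - 20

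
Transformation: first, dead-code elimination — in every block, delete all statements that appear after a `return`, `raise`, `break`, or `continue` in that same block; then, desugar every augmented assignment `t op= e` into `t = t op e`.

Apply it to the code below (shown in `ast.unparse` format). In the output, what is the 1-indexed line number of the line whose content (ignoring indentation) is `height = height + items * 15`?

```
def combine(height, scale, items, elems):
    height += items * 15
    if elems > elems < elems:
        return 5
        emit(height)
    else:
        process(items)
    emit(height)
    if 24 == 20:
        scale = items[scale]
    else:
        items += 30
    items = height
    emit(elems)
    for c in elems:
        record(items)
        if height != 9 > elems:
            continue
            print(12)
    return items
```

Transformed code:
def combine(height, scale, items, elems):
    height = height + items * 15
    if elems > elems < elems:
        return 5
    else:
        process(items)
    emit(height)
    if 24 == 20:
        scale = items[scale]
    else:
        items = items + 30
    items = height
    emit(elems)
    for c in elems:
        record(items)
        if height != 9 > elems:
            continue
    return items

2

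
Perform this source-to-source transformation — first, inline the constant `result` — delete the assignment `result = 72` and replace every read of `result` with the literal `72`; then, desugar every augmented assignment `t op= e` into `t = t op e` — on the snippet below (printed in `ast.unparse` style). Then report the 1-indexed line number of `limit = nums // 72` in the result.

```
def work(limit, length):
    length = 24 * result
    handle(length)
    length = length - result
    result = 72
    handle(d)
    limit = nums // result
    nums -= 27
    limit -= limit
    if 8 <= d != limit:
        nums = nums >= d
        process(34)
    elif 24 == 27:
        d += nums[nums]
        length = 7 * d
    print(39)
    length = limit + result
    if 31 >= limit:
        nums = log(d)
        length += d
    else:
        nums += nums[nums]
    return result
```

6

Transformed code:
def work(limit, length):
    length = 24 * 72
    handle(length)
    length = length - 72
    handle(d)
    limit = nums // 72
    nums = nums - 27
    limit = limit - limit
    if 8 <= d != limit:
        nums = nums >= d
        process(34)
    elif 24 == 27:
        d = d + nums[nums]
        length = 7 * d
    print(39)
    length = limit + 72
    if 31 >= limit:
        nums = log(d)
        length = length + d
    else:
        nums = nums + nums[nums]
    return 72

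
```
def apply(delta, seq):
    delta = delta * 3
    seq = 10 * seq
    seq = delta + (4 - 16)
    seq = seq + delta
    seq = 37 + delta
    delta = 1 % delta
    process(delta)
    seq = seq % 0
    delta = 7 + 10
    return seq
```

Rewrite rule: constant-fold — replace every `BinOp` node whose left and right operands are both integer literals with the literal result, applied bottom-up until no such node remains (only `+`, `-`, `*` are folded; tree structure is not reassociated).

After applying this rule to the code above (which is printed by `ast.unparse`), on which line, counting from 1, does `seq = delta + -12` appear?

Transformed code:
def apply(delta, seq):
    delta = delta * 3
    seq = 10 * seq
    seq = delta + -12
    seq = seq + delta
    seq = 37 + delta
    delta = 1 % delta
    process(delta)
    seq = seq % 0
    delta = 17
    return seq

4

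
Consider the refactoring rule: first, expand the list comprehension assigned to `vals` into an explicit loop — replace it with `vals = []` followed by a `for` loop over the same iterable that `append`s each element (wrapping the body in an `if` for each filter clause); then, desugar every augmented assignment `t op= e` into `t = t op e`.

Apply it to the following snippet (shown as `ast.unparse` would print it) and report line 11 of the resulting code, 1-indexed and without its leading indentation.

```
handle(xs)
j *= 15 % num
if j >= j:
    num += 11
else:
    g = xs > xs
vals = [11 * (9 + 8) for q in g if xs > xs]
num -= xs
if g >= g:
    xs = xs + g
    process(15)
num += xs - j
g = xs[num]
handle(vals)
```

Transformed code:
handle(xs)
j = j * (15 % num)
if j >= j:
    num = num + 11
else:
    g = xs > xs
vals = []
for q in g:
    if xs > xs:
        vals.append(11 * (9 + 8))
num = num - xs
if g >= g:
    xs = xs + g
    process(15)
num = num + (xs - j)
g = xs[num]
handle(vals)

num = num - xs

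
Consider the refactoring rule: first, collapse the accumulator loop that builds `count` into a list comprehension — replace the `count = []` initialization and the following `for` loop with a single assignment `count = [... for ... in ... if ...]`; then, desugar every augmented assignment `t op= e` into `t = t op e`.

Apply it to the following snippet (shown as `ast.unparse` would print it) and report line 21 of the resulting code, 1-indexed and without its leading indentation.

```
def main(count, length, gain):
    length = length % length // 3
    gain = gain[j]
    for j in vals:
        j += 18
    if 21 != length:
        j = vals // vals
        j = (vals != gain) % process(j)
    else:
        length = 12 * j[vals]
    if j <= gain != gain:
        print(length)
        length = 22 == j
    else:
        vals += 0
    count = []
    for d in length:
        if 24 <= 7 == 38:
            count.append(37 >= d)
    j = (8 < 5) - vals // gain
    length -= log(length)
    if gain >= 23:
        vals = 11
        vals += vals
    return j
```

vals = vals + vals

Transformed code:
def main(count, length, gain):
    length = length % length // 3
    gain = gain[j]
    for j in vals:
        j = j + 18
    if 21 != length:
        j = vals // vals
        j = (vals != gain) % process(j)
    else:
        length = 12 * j[vals]
    if j <= gain != gain:
        print(length)
        length = 22 == j
    else:
        vals = vals + 0
    count = [37 >= d for d in length if 24 <= 7 == 38]
    j = (8 < 5) - vals // gain
    length = length - log(length)
    if gain >= 23:
        vals = 11
        vals = vals + vals
    return j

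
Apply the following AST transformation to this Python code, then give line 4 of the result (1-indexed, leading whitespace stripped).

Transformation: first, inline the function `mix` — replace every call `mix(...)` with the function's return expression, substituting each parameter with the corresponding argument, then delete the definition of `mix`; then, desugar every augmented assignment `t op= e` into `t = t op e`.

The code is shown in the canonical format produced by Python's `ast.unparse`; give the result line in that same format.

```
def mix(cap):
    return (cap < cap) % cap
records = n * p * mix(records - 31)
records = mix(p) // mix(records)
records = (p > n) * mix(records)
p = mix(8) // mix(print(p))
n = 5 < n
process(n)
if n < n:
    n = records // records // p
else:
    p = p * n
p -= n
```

Transformed code:
records = n * p * ((records - 31 < records - 31) % (records - 31))
records = (p < p) % p // ((records < records) % records)
records = (p > n) * ((records < records) % records)
p = (8 < 8) % 8 // ((print(p) < print(p)) % print(p))
n = 5 < n
process(n)
if n < n:
    n = records // records // p
else:
    p = p * n
p = p - n

p = (8 < 8) % 8 // ((print(p) < print(p)) % print(p))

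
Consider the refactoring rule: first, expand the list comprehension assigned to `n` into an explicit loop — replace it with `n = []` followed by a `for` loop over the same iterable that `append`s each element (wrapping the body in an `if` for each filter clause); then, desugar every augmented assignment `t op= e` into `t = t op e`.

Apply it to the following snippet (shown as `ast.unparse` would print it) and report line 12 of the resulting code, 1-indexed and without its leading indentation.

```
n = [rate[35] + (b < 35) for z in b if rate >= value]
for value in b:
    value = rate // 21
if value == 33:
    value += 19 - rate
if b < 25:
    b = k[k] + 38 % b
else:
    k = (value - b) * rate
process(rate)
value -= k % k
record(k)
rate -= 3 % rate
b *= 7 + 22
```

k = (value - b) * rate

Transformed code:
n = []
for z in b:
    if rate >= value:
        n.append(rate[35] + (b < 35))
for value in b:
    value = rate // 21
if value == 33:
    value = value + (19 - rate)
if b < 25:
    b = k[k] + 38 % b
else:
    k = (value - b) * rate
process(rate)
value = value - k % k
record(k)
rate = rate - 3 % rate
b = b * (7 + 22)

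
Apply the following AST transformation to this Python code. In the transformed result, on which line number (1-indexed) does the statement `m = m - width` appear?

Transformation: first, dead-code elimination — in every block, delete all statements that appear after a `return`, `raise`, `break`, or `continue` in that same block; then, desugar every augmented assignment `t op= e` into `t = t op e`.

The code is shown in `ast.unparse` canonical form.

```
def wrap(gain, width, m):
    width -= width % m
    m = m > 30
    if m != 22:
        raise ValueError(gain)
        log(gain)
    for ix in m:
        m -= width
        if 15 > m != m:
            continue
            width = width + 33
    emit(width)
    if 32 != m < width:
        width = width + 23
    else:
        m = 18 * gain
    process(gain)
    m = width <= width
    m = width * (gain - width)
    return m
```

7

Transformed code:
def wrap(gain, width, m):
    width = width - width % m
    m = m > 30
    if m != 22:
        raise ValueError(gain)
    for ix in m:
        m = m - width
        if 15 > m != m:
            continue
    emit(width)
    if 32 != m < width:
        width = width + 23
    else:
        m = 18 * gain
    process(gain)
    m = width <= width
    m = width * (gain - width)
    return m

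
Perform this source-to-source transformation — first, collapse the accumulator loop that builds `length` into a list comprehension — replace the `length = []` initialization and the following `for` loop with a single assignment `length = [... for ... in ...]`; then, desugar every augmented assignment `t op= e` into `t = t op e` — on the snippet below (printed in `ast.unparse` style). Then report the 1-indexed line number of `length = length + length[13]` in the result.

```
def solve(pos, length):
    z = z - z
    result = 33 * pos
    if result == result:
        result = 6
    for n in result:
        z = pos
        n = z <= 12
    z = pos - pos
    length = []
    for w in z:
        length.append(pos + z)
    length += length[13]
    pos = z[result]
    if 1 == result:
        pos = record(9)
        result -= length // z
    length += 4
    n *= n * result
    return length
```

11

Transformed code:
def solve(pos, length):
    z = z - z
    result = 33 * pos
    if result == result:
        result = 6
    for n in result:
        z = pos
        n = z <= 12
    z = pos - pos
    length = [pos + z for w in z]
    length = length + length[13]
    pos = z[result]
    if 1 == result:
        pos = record(9)
        result = result - length // z
    length = length + 4
    n = n * (n * result)
    return length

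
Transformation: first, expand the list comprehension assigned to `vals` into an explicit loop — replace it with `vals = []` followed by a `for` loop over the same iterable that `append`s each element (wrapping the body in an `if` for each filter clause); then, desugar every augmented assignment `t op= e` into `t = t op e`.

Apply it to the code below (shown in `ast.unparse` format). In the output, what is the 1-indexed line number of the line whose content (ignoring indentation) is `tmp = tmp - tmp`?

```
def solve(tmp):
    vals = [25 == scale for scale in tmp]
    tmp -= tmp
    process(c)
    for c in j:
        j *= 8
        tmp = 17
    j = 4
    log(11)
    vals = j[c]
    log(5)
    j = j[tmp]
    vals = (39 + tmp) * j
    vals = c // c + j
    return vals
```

Transformed code:
def solve(tmp):
    vals = []
    for scale in tmp:
        vals.append(25 == scale)
    tmp = tmp - tmp
    process(c)
    for c in j:
        j = j * 8
        tmp = 17
    j = 4
    log(11)
    vals = j[c]
    log(5)
    j = j[tmp]
    vals = (39 + tmp) * j
    vals = c // c + j
    return vals

5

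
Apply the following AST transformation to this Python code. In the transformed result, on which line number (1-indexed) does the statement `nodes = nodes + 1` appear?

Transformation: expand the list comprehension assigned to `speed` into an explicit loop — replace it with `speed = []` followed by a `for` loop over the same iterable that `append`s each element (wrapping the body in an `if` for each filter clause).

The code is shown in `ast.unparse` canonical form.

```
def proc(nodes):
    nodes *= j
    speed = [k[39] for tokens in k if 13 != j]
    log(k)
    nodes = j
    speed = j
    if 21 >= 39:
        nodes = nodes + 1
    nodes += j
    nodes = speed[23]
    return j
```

11

Transformed code:
def proc(nodes):
    nodes *= j
    speed = []
    for tokens in k:
        if 13 != j:
            speed.append(k[39])
    log(k)
    nodes = j
    speed = j
    if 21 >= 39:
        nodes = nodes + 1
    nodes += j
    nodes = speed[23]
    return j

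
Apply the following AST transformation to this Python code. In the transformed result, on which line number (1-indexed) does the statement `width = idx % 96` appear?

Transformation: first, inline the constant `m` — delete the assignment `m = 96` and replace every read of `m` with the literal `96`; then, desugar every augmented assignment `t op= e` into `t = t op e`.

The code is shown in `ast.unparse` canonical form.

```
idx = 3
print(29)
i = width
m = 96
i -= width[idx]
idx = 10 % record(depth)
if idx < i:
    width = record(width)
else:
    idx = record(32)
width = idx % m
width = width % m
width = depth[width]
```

Transformed code:
idx = 3
print(29)
i = width
i = i - width[idx]
idx = 10 % record(depth)
if idx < i:
    width = record(width)
else:
    idx = record(32)
width = idx % 96
width = width % 96
width = depth[width]

10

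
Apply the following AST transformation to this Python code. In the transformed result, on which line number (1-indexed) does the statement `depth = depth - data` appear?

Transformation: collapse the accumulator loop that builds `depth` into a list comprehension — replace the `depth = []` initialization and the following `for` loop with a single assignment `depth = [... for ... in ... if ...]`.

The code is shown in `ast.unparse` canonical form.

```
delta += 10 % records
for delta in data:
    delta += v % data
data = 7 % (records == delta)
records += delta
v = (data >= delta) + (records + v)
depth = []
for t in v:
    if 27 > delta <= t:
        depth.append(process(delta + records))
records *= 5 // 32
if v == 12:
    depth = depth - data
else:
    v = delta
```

10

Transformed code:
delta += 10 % records
for delta in data:
    delta += v % data
data = 7 % (records == delta)
records += delta
v = (data >= delta) + (records + v)
depth = [process(delta + records) for t in v if 27 > delta <= t]
records *= 5 // 32
if v == 12:
    depth = depth - data
else:
    v = delta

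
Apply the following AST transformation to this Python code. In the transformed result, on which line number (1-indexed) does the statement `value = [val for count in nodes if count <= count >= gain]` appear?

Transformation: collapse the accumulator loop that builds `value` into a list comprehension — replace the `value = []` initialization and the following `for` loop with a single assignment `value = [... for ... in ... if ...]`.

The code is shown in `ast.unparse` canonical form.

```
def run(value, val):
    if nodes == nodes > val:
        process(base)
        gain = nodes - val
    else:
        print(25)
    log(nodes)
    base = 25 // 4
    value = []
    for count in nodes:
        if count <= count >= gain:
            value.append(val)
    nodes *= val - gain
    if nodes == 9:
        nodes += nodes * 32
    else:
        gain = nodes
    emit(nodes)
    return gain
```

Transformed code:
def run(value, val):
    if nodes == nodes > val:
        process(base)
        gain = nodes - val
    else:
        print(25)
    log(nodes)
    base = 25 // 4
    value = [val for count in nodes if count <= count >= gain]
    nodes *= val - gain
    if nodes == 9:
        nodes += nodes * 32
    else:
        gain = nodes
    emit(nodes)
    return gain

9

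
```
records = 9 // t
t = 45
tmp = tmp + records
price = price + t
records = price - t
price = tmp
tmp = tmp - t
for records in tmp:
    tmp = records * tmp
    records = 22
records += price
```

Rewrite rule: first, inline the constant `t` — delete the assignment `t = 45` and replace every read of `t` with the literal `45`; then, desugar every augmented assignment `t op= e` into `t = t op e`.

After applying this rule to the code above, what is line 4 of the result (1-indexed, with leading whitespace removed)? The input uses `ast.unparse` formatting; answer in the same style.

records = price - 45

Transformed code:
records = 9 // 45
tmp = tmp + records
price = price + 45
records = price - 45
price = tmp
tmp = tmp - 45
for records in tmp:
    tmp = records * tmp
    records = 22
records = records + price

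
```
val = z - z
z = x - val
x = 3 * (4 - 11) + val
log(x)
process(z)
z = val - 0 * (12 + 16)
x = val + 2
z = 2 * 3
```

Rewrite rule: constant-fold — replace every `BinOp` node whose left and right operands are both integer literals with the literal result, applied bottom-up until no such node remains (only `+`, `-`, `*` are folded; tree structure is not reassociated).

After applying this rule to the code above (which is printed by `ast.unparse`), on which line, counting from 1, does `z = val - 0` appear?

Transformed code:
val = z - z
z = x - val
x = -21 + val
log(x)
process(z)
z = val - 0
x = val + 2
z = 6

6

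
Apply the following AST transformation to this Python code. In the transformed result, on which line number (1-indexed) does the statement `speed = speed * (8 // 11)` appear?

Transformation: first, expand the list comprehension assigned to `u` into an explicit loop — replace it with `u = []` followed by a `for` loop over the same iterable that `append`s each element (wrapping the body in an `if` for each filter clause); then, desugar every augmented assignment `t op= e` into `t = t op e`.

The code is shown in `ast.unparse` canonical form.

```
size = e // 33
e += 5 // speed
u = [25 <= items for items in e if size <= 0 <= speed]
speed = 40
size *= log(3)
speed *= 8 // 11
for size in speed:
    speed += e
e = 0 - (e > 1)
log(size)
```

9

Transformed code:
size = e // 33
e = e + 5 // speed
u = []
for items in e:
    if size <= 0 <= speed:
        u.append(25 <= items)
speed = 40
size = size * log(3)
speed = speed * (8 // 11)
for size in speed:
    speed = speed + e
e = 0 - (e > 1)
log(size)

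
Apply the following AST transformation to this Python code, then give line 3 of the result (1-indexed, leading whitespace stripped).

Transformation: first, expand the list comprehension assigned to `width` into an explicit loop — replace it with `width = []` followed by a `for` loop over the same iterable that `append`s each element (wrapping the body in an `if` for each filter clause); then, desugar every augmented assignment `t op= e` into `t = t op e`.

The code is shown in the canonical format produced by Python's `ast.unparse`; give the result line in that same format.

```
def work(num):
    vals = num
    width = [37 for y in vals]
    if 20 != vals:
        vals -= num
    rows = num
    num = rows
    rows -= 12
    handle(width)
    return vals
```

Transformed code:
def work(num):
    vals = num
    width = []
    for y in vals:
        width.append(37)
    if 20 != vals:
        vals = vals - num
    rows = num
    num = rows
    rows = rows - 12
    handle(width)
    return vals

width = []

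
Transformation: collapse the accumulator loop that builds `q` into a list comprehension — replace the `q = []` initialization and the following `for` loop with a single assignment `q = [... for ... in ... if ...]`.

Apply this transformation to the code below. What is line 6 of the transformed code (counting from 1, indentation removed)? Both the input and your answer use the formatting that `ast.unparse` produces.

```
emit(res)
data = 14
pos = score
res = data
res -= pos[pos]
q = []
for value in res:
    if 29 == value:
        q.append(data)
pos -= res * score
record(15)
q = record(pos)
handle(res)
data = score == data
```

q = [data for value in res if 29 == value]

Transformed code:
emit(res)
data = 14
pos = score
res = data
res -= pos[pos]
q = [data for value in res if 29 == value]
pos -= res * score
record(15)
q = record(pos)
handle(res)
data = score == data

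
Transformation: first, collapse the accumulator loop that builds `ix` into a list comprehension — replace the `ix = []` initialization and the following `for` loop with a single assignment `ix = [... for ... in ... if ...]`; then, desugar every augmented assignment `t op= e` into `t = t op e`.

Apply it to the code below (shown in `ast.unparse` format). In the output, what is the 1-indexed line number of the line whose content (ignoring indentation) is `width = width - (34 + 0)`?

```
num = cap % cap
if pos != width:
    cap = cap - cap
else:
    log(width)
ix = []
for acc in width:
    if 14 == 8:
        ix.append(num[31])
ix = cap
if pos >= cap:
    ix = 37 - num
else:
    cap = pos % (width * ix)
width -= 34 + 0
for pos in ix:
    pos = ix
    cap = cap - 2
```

Transformed code:
num = cap % cap
if pos != width:
    cap = cap - cap
else:
    log(width)
ix = [num[31] for acc in width if 14 == 8]
ix = cap
if pos >= cap:
    ix = 37 - num
else:
    cap = pos % (width * ix)
width = width - (34 + 0)
for pos in ix:
    pos = ix
    cap = cap - 2

12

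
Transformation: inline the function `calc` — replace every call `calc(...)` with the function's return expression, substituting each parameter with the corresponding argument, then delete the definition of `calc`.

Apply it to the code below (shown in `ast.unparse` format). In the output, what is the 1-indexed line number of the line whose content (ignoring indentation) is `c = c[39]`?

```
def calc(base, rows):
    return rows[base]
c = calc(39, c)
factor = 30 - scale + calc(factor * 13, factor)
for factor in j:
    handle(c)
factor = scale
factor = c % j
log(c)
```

1

Transformed code:
c = c[39]
factor = 30 - scale + factor[factor * 13]
for factor in j:
    handle(c)
factor = scale
factor = c % j
log(c)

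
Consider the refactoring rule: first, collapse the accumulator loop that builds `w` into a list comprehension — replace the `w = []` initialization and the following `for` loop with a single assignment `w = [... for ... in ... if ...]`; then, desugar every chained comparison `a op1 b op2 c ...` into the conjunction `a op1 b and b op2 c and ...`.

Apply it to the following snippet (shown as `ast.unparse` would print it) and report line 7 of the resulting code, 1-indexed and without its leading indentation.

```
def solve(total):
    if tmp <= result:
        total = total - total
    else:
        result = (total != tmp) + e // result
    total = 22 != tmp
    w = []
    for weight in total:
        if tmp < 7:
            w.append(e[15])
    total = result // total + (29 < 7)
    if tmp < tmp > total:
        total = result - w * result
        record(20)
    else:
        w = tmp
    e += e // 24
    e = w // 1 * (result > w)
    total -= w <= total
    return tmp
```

Transformed code:
def solve(total):
    if tmp <= result:
        total = total - total
    else:
        result = (total != tmp) + e // result
    total = 22 != tmp
    w = [e[15] for weight in total if tmp < 7]
    total = result // total + (29 < 7)
    if tmp < tmp and tmp > total:
        total = result - w * result
        record(20)
    else:
        w = tmp
    e += e // 24
    e = w // 1 * (result > w)
    total -= w <= total
    return tmp

w = [e[15] for weight in total if tmp < 7]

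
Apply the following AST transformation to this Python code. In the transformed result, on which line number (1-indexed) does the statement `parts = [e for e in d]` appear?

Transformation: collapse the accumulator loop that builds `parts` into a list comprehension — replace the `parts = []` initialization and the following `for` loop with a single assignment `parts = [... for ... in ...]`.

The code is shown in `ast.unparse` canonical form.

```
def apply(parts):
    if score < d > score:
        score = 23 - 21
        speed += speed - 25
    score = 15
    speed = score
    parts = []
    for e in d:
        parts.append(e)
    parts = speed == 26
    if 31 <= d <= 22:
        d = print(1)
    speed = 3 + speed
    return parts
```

7

Transformed code:
def apply(parts):
    if score < d > score:
        score = 23 - 21
        speed += speed - 25
    score = 15
    speed = score
    parts = [e for e in d]
    parts = speed == 26
    if 31 <= d <= 22:
        d = print(1)
    speed = 3 + speed
    return parts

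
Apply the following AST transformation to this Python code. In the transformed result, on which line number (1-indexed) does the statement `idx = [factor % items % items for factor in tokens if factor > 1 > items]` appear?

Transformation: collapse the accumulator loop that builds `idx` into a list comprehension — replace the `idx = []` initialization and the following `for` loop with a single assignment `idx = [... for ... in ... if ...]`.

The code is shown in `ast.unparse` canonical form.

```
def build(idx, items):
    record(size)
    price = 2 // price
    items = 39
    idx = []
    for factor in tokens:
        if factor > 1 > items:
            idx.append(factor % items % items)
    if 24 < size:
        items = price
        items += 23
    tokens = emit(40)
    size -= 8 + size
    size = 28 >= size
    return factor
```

Transformed code:
def build(idx, items):
    record(size)
    price = 2 // price
    items = 39
    idx = [factor % items % items for factor in tokens if factor > 1 > items]
    if 24 < size:
        items = price
        items += 23
    tokens = emit(40)
    size -= 8 + size
    size = 28 >= size
    return factor

5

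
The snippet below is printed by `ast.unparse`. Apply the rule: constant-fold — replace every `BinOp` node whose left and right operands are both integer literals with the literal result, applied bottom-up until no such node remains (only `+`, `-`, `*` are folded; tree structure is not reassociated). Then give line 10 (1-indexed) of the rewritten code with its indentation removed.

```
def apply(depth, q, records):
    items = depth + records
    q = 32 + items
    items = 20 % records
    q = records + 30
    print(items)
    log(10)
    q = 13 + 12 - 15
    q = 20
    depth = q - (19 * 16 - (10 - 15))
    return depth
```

Transformed code:
def apply(depth, q, records):
    items = depth + records
    q = 32 + items
    items = 20 % records
    q = records + 30
    print(items)
    log(10)
    q = 10
    q = 20
    depth = q - 309
    return depth

depth = q - 309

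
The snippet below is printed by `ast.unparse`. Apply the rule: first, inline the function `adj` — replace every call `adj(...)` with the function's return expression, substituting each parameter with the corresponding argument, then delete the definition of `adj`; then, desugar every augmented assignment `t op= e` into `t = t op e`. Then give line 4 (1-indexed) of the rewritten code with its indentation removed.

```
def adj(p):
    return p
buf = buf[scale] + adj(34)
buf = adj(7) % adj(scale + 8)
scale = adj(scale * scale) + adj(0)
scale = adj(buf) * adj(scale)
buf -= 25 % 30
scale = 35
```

Transformed code:
buf = buf[scale] + 34
buf = 7 % (scale + 8)
scale = scale * scale + 0
scale = buf * scale
buf = buf - 25 % 30
scale = 35

scale = buf * scale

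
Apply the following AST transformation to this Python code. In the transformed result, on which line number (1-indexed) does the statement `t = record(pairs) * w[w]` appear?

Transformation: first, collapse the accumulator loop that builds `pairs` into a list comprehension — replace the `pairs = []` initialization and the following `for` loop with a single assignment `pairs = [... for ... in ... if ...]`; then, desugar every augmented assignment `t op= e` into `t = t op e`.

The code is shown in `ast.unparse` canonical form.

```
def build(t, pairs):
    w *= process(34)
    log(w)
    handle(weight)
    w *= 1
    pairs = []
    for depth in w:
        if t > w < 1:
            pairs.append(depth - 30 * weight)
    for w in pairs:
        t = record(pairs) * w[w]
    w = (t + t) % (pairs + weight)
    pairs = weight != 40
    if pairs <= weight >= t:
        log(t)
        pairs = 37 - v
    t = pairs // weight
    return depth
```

Transformed code:
def build(t, pairs):
    w = w * process(34)
    log(w)
    handle(weight)
    w = w * 1
    pairs = [depth - 30 * weight for depth in w if t > w < 1]
    for w in pairs:
        t = record(pairs) * w[w]
    w = (t + t) % (pairs + weight)
    pairs = weight != 40
    if pairs <= weight >= t:
        log(t)
        pairs = 37 - v
    t = pairs // weight
    return depth

8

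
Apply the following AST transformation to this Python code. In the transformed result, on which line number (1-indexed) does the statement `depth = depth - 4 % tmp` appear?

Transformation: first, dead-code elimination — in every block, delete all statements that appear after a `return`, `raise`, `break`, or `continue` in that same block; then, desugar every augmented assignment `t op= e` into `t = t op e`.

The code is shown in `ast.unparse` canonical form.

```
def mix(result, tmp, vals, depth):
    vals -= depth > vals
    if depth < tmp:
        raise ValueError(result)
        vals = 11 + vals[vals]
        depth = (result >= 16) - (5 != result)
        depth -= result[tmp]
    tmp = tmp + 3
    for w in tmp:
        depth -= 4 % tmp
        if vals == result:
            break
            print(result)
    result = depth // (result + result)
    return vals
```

Transformed code:
def mix(result, tmp, vals, depth):
    vals = vals - (depth > vals)
    if depth < tmp:
        raise ValueError(result)
    tmp = tmp + 3
    for w in tmp:
        depth = depth - 4 % tmp
        if vals == result:
            break
    result = depth // (result + result)
    return vals

7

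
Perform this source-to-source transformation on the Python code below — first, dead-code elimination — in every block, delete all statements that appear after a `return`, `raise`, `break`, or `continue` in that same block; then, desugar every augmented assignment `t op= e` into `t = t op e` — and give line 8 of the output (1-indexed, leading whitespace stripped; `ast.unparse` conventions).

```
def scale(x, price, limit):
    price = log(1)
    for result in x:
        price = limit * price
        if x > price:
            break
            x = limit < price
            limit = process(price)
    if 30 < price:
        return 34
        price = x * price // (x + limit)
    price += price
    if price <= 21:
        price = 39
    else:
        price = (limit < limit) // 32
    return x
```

return 34

Transformed code:
def scale(x, price, limit):
    price = log(1)
    for result in x:
        price = limit * price
        if x > price:
            break
    if 30 < price:
        return 34
    price = price + price
    if price <= 21:
        price = 39
    else:
        price = (limit < limit) // 32
    return x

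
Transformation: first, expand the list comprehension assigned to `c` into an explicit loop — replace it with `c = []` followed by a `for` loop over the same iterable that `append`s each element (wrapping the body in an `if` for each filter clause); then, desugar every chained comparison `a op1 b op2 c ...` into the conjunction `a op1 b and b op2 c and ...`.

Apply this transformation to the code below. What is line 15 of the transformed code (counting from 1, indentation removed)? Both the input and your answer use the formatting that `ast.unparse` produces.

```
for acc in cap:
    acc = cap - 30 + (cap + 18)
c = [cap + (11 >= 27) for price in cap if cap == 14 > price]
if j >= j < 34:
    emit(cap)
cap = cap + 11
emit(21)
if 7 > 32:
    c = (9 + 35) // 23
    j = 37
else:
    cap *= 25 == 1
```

cap *= 25 == 1

Transformed code:
for acc in cap:
    acc = cap - 30 + (cap + 18)
c = []
for price in cap:
    if cap == 14 and 14 > price:
        c.append(cap + (11 >= 27))
if j >= j and j < 34:
    emit(cap)
cap = cap + 11
emit(21)
if 7 > 32:
    c = (9 + 35) // 23
    j = 37
else:
    cap *= 25 == 1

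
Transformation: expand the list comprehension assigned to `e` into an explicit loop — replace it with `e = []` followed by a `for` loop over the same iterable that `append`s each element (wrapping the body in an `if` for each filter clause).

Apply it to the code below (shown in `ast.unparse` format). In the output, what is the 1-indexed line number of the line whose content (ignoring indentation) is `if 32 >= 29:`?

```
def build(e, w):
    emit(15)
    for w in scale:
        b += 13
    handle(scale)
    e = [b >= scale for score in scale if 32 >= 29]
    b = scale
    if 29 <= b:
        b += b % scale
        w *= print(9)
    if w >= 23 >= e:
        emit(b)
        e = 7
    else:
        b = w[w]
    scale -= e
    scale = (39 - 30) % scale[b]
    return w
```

8

Transformed code:
def build(e, w):
    emit(15)
    for w in scale:
        b += 13
    handle(scale)
    e = []
    for score in scale:
        if 32 >= 29:
            e.append(b >= scale)
    b = scale
    if 29 <= b:
        b += b % scale
        w *= print(9)
    if w >= 23 >= e:
        emit(b)
        e = 7
    else:
        b = w[w]
    scale -= e
    scale = (39 - 30) % scale[b]
    return w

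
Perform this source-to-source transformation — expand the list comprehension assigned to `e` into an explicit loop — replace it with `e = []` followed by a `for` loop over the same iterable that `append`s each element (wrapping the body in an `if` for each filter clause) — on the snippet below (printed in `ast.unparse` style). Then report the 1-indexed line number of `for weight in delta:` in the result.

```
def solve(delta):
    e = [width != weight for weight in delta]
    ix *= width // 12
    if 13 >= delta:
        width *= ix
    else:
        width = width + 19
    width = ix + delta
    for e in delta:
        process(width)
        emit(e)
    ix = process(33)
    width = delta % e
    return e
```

3

Transformed code:
def solve(delta):
    e = []
    for weight in delta:
        e.append(width != weight)
    ix *= width // 12
    if 13 >= delta:
        width *= ix
    else:
        width = width + 19
    width = ix + delta
    for e in delta:
        process(width)
        emit(e)
    ix = process(33)
    width = delta % e
    return e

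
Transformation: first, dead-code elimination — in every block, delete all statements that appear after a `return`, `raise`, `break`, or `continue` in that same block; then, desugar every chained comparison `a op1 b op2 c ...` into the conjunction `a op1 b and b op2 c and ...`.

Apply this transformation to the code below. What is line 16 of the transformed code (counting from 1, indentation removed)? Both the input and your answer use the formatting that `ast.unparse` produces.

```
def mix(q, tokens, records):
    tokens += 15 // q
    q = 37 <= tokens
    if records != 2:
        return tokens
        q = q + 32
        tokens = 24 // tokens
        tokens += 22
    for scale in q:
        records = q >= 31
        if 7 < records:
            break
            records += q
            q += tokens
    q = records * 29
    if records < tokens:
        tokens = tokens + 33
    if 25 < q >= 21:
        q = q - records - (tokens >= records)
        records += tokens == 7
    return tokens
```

Transformed code:
def mix(q, tokens, records):
    tokens += 15 // q
    q = 37 <= tokens
    if records != 2:
        return tokens
    for scale in q:
        records = q >= 31
        if 7 < records:
            break
    q = records * 29
    if records < tokens:
        tokens = tokens + 33
    if 25 < q and q >= 21:
        q = q - records - (tokens >= records)
        records += tokens == 7
    return tokens

return tokens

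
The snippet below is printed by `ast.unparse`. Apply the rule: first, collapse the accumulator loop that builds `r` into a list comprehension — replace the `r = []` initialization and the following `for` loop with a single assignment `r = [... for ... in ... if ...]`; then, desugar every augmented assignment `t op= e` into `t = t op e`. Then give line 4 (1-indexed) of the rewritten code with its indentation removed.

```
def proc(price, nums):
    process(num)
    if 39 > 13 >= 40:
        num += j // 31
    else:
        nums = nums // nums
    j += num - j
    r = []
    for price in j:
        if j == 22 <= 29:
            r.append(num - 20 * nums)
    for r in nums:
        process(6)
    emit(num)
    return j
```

Transformed code:
def proc(price, nums):
    process(num)
    if 39 > 13 >= 40:
        num = num + j // 31
    else:
        nums = nums // nums
    j = j + (num - j)
    r = [num - 20 * nums for price in j if j == 22 <= 29]
    for r in nums:
        process(6)
    emit(num)
    return j

num = num + j // 31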